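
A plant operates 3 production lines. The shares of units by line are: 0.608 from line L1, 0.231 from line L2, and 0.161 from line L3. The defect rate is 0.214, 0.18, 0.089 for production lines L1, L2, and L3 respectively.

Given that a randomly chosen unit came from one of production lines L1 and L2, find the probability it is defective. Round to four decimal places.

0.2046

Let S = {L1, L2}.
P(S) = 0.608 + 0.231 = 0.839.
P(D ∩ S) = 0.214·0.608 + 0.18·0.231 = 0.130112 + 0.04158 = 0.171692.
P(D | S) = 0.171692 / 0.839 = 0.204639…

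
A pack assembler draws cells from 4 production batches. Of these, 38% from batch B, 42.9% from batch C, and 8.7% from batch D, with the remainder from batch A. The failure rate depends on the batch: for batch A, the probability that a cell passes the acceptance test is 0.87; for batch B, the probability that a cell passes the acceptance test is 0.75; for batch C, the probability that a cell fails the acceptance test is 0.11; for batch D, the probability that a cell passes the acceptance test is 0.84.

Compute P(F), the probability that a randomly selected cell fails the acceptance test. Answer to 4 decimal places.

P(A) = 1 − (0.38 + 0.429 + 0.087) = 0.104.
P(F|A) = 1 − 0.87 = 0.13.
P(F|B) = 1 − 0.75 = 0.25.
P(F|D) = 1 − 0.84 = 0.16.
P(F) = P(F|A)·P(A) + P(F|B)·P(B) + P(F|C)·P(C) + P(F|D)·P(D)
      = 0.13·0.104 + 0.25·0.38 + 0.11·0.429 + 0.16·0.087
      = 0.01352 + 0.095 + 0.04719 + 0.01392 = 0.16963

0.1696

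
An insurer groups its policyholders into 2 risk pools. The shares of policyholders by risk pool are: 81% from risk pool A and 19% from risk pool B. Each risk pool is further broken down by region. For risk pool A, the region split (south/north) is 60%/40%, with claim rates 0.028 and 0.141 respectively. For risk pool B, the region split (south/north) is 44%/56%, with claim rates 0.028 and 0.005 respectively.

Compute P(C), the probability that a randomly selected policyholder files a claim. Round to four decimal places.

P(C) ≈ 0.0622

P(C|A) = 0.6·0.028 + 0.4·0.141 = 0.0168 + 0.0564 = 0.0732
P(C|B) = 0.44·0.028 + 0.56·0.005 = 0.01232 + 0.0028 = 0.01512
By total probability over the outer partition,
P(C) = 0.81·0.0732 + 0.19·0.01512
      = 0.059292 + 0.0028728 = 0.0621648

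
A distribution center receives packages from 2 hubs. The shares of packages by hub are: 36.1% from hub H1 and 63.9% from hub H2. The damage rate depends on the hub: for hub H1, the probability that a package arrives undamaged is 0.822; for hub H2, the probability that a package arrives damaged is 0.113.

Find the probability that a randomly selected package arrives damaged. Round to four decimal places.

P(D) ≈ 0.1365

P(D|H1) = 1 − 0.822 = 0.178.
P(D) = P(D|H1)·P(H1) + P(D|H2)·P(H2)
      = 0.178·0.361 + 0.113·0.639
      = 0.064258 + 0.072207 = 0.136465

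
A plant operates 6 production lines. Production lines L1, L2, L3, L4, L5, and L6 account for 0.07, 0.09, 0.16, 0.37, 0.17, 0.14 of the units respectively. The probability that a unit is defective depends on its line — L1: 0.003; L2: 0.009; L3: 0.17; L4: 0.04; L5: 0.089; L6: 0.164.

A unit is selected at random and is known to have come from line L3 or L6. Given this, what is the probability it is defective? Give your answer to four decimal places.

Let S = {L3, L6}.
P(S) = 0.16 + 0.14 = 0.3.
P(D ∩ S) = 0.17·0.16 + 0.164·0.14 = 0.0272 + 0.02296 = 0.05016.
P(D | S) = 0.05016 / 0.3 = 0.167200…

P(D|S) ≈ 0.1672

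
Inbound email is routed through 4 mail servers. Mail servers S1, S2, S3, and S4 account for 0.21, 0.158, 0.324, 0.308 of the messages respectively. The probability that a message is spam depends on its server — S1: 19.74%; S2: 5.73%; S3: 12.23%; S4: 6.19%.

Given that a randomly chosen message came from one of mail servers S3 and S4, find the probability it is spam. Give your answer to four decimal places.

P(S|J) ≈ 0.0929

Let J = {S3, S4}.
P(J) = 0.324 + 0.308 = 0.632.
P(S ∩ J) = 0.1223·0.324 + 0.0619·0.308 = 0.0396252 + 0.0190652 = 0.0586904.
P(S | J) = 0.0586904 / 0.632 = 0.092865…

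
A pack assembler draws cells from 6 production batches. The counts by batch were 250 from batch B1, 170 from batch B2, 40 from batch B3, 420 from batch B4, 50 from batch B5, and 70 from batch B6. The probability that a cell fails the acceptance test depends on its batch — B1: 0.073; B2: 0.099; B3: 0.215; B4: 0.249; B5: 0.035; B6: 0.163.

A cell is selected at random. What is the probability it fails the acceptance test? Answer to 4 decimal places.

Total: 250 + 170 + 40 + 420 + 50 + 70 = 1000.
P(B1) = 250/1000 = 0.25. P(B2) = 170/1000 = 0.17. P(B3) = 40/1000 = 0.04. P(B4) = 420/1000 = 0.42. P(B5) = 50/1000 = 0.05. P(B6) = 70/1000 = 0.07.
Summing over the partition,
P(F) = P(F|B1)·P(B1) + P(F|B2)·P(B2) + P(F|B3)·P(B3) + P(F|B4)·P(B4) + P(F|B5)·P(B5) + P(F|B6)·P(B6)
      = 0.073·0.25 + 0.099·0.17 + 0.215·0.04 + 0.249·0.42 + 0.035·0.05 + 0.163·0.07
      = 0.01825 + 0.01683 + 0.0086 + 0.10458 + 0.00175 + 0.01141 = 0.16142

0.1614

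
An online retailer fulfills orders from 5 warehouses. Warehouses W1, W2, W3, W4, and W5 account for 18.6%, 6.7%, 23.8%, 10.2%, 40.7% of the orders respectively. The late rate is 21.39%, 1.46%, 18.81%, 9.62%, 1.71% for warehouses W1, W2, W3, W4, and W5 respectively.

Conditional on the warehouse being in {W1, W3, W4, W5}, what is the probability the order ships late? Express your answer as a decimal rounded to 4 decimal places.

Let S = {W1, W3, W4, W5}.
P(S) = 0.186 + 0.238 + 0.102 + 0.407 = 0.933.
P(L ∩ S) = 0.2139·0.186 + 0.1881·0.238 + 0.0962·0.102 + 0.0171·0.407 = 0.0397854 + 0.0447678 + 0.0098124 + 0.0069597 = 0.1013253.
P(L | S) = 0.1013253 / 0.933 = 0.108602…

P(L|S) ≈ 0.1086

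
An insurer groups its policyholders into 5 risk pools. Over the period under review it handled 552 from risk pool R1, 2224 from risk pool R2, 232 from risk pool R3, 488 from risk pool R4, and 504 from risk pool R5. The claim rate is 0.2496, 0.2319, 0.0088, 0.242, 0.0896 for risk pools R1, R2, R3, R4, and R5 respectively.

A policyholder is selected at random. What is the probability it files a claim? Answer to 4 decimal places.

P(C) ≈ 0.2047

Total: 552 + 2224 + 232 + 488 + 504 = 4000.
P(R1) = 552/4000 = 0.138. P(R2) = 2224/4000 = 0.556. P(R3) = 232/4000 = 0.058. P(R4) = 488/4000 = 0.122. P(R5) = 504/4000 = 0.126.
P(C) = P(C|R1)·P(R1) + P(C|R2)·P(R2) + P(C|R3)·P(R3) + P(C|R4)·P(R4) + P(C|R5)·P(R5)
      = 0.2496·0.138 + 0.2319·0.556 + 0.0088·0.058 + 0.242·0.122 + 0.0896·0.126
      = 0.0344448 + 0.1289364 + 0.0005104 + 0.029524 + 0.0112896 = 0.2047052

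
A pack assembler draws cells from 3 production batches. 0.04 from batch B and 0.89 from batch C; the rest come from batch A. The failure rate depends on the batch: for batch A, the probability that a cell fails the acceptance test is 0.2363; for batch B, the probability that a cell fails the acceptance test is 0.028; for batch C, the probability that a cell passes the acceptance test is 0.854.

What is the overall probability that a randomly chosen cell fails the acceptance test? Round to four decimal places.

P(A) = 1 − (0.04 + 0.89) = 0.07.
P(F|C) = 1 − 0.854 = 0.146.
P(F) = P(F|A)·P(A) + P(F|B)·P(B) + P(F|C)·P(C)
      = 0.2363·0.07 + 0.028·0.04 + 0.146·0.89
      = 0.016541 + 0.00112 + 0.12994 = 0.147601

0.1476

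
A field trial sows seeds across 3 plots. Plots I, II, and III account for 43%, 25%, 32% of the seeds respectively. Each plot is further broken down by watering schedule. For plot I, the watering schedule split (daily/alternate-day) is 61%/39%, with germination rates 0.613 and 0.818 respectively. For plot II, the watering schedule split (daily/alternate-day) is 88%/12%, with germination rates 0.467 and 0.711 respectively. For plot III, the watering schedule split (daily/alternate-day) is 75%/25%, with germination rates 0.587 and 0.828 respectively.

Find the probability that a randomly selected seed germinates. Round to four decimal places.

P(G) ≈ 0.6292

P(G|I) = 0.61·0.613 + 0.39·0.818 = 0.37393 + 0.31902 = 0.69295
P(G|II) = 0.88·0.467 + 0.12·0.711 = 0.41096 + 0.08532 = 0.49628
P(G|III) = 0.75·0.587 + 0.25·0.828 = 0.44025 + 0.207 = 0.64725
Then overall,
P(G) = 0.43·0.69295 + 0.25·0.49628 + 0.32·0.64725
      = 0.2979685 + 0.12407 + 0.20712 = 0.6291585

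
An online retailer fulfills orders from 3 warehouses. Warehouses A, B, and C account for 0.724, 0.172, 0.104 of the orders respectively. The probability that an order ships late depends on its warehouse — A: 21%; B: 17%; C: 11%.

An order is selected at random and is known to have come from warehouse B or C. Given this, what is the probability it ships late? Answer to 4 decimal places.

P(L|S) ≈ 0.1474

Let S = {B, C}.
P(S) = 0.172 + 0.104 = 0.276.
P(L ∩ S) = 0.17·0.172 + 0.11·0.104 = 0.02924 + 0.01144 = 0.04068.
P(L | S) = 0.04068 / 0.276 = 0.147391…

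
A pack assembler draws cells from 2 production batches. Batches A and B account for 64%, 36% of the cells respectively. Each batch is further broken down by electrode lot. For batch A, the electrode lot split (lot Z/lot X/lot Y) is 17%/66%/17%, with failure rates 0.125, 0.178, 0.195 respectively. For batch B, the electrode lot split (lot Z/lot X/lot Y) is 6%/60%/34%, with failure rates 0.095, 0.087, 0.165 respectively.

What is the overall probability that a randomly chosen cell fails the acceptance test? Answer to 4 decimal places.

P(F|A) = 0.17·0.125 + 0.66·0.178 + 0.17·0.195 = 0.02125 + 0.11748 + 0.03315 = 0.17188
P(F|B) = 0.06·0.095 + 0.6·0.087 + 0.34·0.165 = 0.0057 + 0.0522 + 0.0561 = 0.114
Then overall,
P(F) = 0.64·0.17188 + 0.36·0.114
      = 0.1100032 + 0.04104 = 0.1510432

P(F) ≈ 0.1510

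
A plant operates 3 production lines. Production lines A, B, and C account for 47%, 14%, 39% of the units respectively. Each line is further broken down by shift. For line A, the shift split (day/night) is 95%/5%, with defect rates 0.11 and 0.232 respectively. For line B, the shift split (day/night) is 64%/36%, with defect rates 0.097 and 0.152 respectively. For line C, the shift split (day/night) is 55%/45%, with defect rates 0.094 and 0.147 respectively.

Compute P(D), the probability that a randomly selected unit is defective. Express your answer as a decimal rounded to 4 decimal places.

0.1169

P(D|A) = 0.95·0.11 + 0.05·0.232 = 0.1045 + 0.0116 = 0.1161
P(D|B) = 0.64·0.097 + 0.36·0.152 = 0.06208 + 0.05472 = 0.1168
P(D|C) = 0.55·0.094 + 0.45·0.147 = 0.0517 + 0.06615 = 0.11785
By total probability over the outer partition,
P(D) = 0.47·0.1161 + 0.14·0.1168 + 0.39·0.11785
      = 0.054567 + 0.016352 + 0.0459615 = 0.1168805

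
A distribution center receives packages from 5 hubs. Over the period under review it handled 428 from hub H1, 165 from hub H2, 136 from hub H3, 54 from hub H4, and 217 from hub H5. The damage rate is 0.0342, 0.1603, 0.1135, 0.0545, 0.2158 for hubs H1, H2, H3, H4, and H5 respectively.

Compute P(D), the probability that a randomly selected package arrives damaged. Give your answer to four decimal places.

Total: 428 + 165 + 136 + 54 + 217 = 1000.
P(H1) = 428/1000 = 0.428. P(H2) = 165/1000 = 0.165. P(H3) = 136/1000 = 0.136. P(H4) = 54/1000 = 0.054. P(H5) = 217/1000 = 0.217.
P(D) = P(D|H1)·P(H1) + P(D|H2)·P(H2) + P(D|H3)·P(H3) + P(D|H4)·P(H4) + P(D|H5)·P(H5)
      = 0.0342·0.428 + 0.1603·0.165 + 0.1135·0.136 + 0.0545·0.054 + 0.2158·0.217
      = 0.0146376 + 0.0264495 + 0.015436 + 0.002943 + 0.0468286 = 0.1062947

P(D) ≈ 0.1063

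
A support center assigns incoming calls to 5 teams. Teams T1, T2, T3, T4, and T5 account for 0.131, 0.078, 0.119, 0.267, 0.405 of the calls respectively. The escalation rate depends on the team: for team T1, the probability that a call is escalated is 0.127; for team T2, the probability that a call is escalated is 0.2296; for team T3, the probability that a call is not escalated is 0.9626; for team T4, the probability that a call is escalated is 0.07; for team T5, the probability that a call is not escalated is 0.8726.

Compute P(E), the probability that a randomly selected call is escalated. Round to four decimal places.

P(E|T3) = 1 − 0.9626 = 0.0374.
P(E|T5) = 1 − 0.8726 = 0.1274.
P(E) = P(E|T1)·P(T1) + P(E|T2)·P(T2) + P(E|T3)·P(T3) + P(E|T4)·P(T4) + P(E|T5)·P(T5)
      = 0.127·0.131 + 0.2296·0.078 + 0.0374·0.119 + 0.07·0.267 + 0.1274·0.405
      = 0.016637 + 0.0179088 + 0.0044506 + 0.01869 + 0.051597 = 0.1092834

0.1093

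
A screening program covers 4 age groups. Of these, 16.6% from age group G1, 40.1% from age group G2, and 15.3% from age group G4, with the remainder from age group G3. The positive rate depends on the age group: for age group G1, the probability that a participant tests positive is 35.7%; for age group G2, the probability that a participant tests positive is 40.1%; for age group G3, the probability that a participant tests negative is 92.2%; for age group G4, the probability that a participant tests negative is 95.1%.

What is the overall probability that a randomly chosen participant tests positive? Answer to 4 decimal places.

P(G3) = 1 − (0.166 + 0.401 + 0.153) = 0.28.
P(T|G3) = 1 − 0.922 = 0.078.
P(T|G4) = 1 − 0.951 = 0.049.
Using total probability over the partition,
P(T) = P(T|G1)·P(G1) + P(T|G2)·P(G2) + P(T|G3)·P(G3) + P(T|G4)·P(G4)
      = 0.357·0.166 + 0.401·0.401 + 0.078·0.28 + 0.049·0.153
      = 0.059262 + 0.160801 + 0.02184 + 0.007497 = 0.2494

P(T) ≈ 0.2494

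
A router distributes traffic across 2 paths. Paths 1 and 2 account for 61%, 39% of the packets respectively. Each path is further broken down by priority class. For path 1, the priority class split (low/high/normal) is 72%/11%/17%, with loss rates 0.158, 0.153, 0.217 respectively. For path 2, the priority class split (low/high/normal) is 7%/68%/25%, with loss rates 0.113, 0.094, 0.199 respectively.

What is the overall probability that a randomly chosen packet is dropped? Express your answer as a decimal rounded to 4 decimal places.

P(L) ≈ 0.1496

P(L|1) = 0.72·0.158 + 0.11·0.153 + 0.17·0.217 = 0.11376 + 0.01683 + 0.03689 = 0.16748
P(L|2) = 0.07·0.113 + 0.68·0.094 + 0.25·0.199 = 0.00791 + 0.06392 + 0.04975 = 0.12158
Then overall,
P(L) = 0.61·0.16748 + 0.39·0.12158
      = 0.1021628 + 0.0474162 = 0.149579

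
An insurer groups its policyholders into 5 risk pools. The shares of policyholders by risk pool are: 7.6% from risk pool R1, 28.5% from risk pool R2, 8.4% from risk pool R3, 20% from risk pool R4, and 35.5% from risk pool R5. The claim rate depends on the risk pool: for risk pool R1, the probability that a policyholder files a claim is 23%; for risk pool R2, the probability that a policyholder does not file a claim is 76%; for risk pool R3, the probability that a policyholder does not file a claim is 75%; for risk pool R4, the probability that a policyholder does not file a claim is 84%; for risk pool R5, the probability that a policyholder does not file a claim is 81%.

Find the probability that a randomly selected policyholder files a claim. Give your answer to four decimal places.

P(C) ≈ 0.2063

P(C|R2) = 1 − 0.76 = 0.24.
P(C|R3) = 1 − 0.75 = 0.25.
P(C|R4) = 1 − 0.84 = 0.16.
P(C|R5) = 1 − 0.81 = 0.19.
P(C) = P(C|R1)·P(R1) + P(C|R2)·P(R2) + P(C|R3)·P(R3) + P(C|R4)·P(R4) + P(C|R5)·P(R5)
      = 0.23·0.076 + 0.24·0.285 + 0.25·0.084 + 0.16·0.2 + 0.19·0.355
      = 0.01748 + 0.0684 + 0.021 + 0.032 + 0.06745 = 0.20633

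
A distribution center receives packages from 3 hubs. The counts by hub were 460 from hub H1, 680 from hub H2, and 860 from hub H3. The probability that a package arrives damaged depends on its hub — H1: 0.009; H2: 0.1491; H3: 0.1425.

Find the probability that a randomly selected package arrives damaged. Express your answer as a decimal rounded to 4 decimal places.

P(D) ≈ 0.1140

Total: 460 + 680 + 860 = 2000.
P(H1) = 460/2000 = 0.23. P(H2) = 680/2000 = 0.34. P(H3) = 860/2000 = 0.43.
P(D) = P(D|H1)·P(H1) + P(D|H2)·P(H2) + P(D|H3)·P(H3)
      = 0.009·0.23 + 0.1491·0.34 + 0.1425·0.43
      = 0.00207 + 0.050694 + 0.061275 = 0.114039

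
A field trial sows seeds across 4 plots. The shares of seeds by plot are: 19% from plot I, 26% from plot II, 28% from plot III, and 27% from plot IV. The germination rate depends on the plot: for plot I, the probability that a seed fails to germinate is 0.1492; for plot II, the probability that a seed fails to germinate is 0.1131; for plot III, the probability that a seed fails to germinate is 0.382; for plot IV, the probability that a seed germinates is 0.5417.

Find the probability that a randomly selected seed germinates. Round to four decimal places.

0.7115

P(G|I) = 1 − 0.1492 = 0.8508.
P(G|II) = 1 − 0.1131 = 0.8869.
P(G|III) = 1 − 0.382 = 0.618.
By the law of total probability,
P(G) = P(G|I)·P(I) + P(G|II)·P(II) + P(G|III)·P(III) + P(G|IV)·P(IV)
      = 0.8508·0.19 + 0.8869·0.26 + 0.618·0.28 + 0.5417·0.27
      = 0.161652 + 0.230594 + 0.17304 + 0.146259 = 0.711545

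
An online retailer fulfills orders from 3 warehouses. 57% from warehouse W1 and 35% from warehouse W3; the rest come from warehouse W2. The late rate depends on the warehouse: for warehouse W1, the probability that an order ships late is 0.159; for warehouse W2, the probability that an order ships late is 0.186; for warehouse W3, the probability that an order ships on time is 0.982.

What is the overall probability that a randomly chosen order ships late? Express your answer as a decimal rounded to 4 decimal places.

P(W2) = 1 − (0.57 + 0.35) = 0.08.
P(L|W3) = 1 − 0.982 = 0.018.
Summing over the partition,
P(L) = P(L|W1)·P(W1) + P(L|W2)·P(W2) + P(L|W3)·P(W3)
      = 0.159·0.57 + 0.186·0.08 + 0.018·0.35
      = 0.09063 + 0.01488 + 0.0063 = 0.11181

0.1118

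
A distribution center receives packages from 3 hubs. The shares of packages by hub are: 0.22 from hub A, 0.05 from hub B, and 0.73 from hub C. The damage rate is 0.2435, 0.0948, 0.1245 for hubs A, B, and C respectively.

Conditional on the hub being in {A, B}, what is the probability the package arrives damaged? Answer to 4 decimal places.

0.2160

Let S = {A, B}.
P(S) = 0.22 + 0.05 = 0.27.
P(D ∩ S) = 0.2435·0.22 + 0.0948·0.05 = 0.05357 + 0.00474 = 0.05831.
P(D | S) = 0.05831 / 0.27 = 0.215963…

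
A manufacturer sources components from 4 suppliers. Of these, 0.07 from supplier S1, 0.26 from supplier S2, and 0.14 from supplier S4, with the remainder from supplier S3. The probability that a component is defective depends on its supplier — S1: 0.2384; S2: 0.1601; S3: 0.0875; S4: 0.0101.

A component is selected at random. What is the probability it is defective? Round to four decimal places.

P(S3) = 1 − (0.07 + 0.26 + 0.14) = 0.53.
P(D) = P(D|S1)·P(S1) + P(D|S2)·P(S2) + P(D|S3)·P(S3) + P(D|S4)·P(S4)
      = 0.2384·0.07 + 0.1601·0.26 + 0.0875·0.53 + 0.0101·0.14
      = 0.016688 + 0.041626 + 0.046375 + 0.001414 = 0.106103

P(D) ≈ 0.1061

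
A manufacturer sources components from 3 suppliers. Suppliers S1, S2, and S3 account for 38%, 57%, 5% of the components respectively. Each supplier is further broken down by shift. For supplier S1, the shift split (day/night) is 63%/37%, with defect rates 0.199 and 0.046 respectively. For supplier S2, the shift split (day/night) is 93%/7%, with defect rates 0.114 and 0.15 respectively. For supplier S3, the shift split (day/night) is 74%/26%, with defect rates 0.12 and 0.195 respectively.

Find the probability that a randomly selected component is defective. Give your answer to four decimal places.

0.1275

P(D|S1) = 0.63·0.199 + 0.37·0.046 = 0.12537 + 0.01702 = 0.14239
P(D|S2) = 0.93·0.114 + 0.07·0.15 = 0.10602 + 0.0105 = 0.11652
P(D|S3) = 0.74·0.12 + 0.26·0.195 = 0.0888 + 0.0507 = 0.1395
By total probability over the outer partition,
P(D) = 0.38·0.14239 + 0.57·0.11652 + 0.05·0.1395
      = 0.0541082 + 0.0664164 + 0.006975 = 0.1274996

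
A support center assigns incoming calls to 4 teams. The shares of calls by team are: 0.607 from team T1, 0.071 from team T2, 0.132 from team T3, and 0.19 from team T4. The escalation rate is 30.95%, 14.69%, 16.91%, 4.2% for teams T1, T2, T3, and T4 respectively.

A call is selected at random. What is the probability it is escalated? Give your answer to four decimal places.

P(E) = P(E|T1)·P(T1) + P(E|T2)·P(T2) + P(E|T3)·P(T3) + P(E|T4)·P(T4)
      = 0.3095·0.607 + 0.1469·0.071 + 0.1691·0.132 + 0.042·0.19
      = 0.1878665 + 0.0104299 + 0.0223212 + 0.00798 = 0.2285976

P(E) ≈ 0.2286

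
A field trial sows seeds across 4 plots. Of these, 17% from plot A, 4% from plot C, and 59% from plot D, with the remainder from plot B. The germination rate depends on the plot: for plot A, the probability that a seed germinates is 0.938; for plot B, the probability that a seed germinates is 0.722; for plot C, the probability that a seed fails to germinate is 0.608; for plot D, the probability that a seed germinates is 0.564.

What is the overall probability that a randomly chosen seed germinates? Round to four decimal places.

P(B) = 1 − (0.17 + 0.04 + 0.59) = 0.2.
P(G|C) = 1 − 0.608 = 0.392.
Summing over the partition,
P(G) = P(G|A)·P(A) + P(G|B)·P(B) + P(G|C)·P(C) + P(G|D)·P(D)
      = 0.938·0.17 + 0.722·0.2 + 0.392·0.04 + 0.564·0.59
      = 0.15946 + 0.1444 + 0.01568 + 0.33276 = 0.6523

P(G) ≈ 0.6523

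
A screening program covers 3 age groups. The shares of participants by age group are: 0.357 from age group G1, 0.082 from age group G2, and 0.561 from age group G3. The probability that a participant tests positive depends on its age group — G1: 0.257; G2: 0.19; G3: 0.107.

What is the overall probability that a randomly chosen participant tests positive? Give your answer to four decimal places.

0.1674

Summing over the partition,
P(T) = P(T|G1)·P(G1) + P(T|G2)·P(G2) + P(T|G3)·P(G3)
      = 0.257·0.357 + 0.19·0.082 + 0.107·0.561
      = 0.091749 + 0.01558 + 0.060027 = 0.167356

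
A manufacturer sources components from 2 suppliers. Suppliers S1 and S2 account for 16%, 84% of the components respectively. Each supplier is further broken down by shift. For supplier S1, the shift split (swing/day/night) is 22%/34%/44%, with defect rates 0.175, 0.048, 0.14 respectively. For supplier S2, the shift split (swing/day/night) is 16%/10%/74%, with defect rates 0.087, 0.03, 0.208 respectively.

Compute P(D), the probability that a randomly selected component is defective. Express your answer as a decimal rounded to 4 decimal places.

P(D|S1) = 0.22·0.175 + 0.34·0.048 + 0.44·0.14 = 0.0385 + 0.01632 + 0.0616 = 0.11642
P(D|S2) = 0.16·0.087 + 0.1·0.03 + 0.74·0.208 = 0.01392 + 0.003 + 0.15392 = 0.17084
Then overall,
P(D) = 0.16·0.11642 + 0.84·0.17084
      = 0.0186272 + 0.1435056 = 0.1621328

P(D) ≈ 0.1621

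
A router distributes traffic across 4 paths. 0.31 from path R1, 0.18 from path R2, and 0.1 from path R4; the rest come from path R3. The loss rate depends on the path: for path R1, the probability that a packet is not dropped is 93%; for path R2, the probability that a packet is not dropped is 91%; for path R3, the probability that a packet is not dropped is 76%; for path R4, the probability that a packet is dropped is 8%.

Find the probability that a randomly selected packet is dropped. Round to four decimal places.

0.1443

P(R3) = 1 − (0.31 + 0.18 + 0.1) = 0.41.
P(L|R1) = 1 − 0.93 = 0.07.
P(L|R2) = 1 − 0.91 = 0.09.
P(L|R3) = 1 − 0.76 = 0.24.
Using total probability over the partition,
P(L) = P(L|R1)·P(R1) + P(L|R2)·P(R2) + P(L|R3)·P(R3) + P(L|R4)·P(R4)
      = 0.07·0.31 + 0.09·0.18 + 0.24·0.41 + 0.08·0.1
      = 0.0217 + 0.0162 + 0.0984 + 0.008 = 0.1443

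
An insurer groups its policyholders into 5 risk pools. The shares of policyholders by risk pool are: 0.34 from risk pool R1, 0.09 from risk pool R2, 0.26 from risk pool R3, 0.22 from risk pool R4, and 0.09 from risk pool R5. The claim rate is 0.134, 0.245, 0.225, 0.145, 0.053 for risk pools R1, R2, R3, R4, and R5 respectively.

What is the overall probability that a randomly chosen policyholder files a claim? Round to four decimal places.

P(C) = P(C|R1)·P(R1) + P(C|R2)·P(R2) + P(C|R3)·P(R3) + P(C|R4)·P(R4) + P(C|R5)·P(R5)
      = 0.134·0.34 + 0.245·0.09 + 0.225·0.26 + 0.145·0.22 + 0.053·0.09
      = 0.04556 + 0.02205 + 0.0585 + 0.0319 + 0.00477 = 0.16278

0.1628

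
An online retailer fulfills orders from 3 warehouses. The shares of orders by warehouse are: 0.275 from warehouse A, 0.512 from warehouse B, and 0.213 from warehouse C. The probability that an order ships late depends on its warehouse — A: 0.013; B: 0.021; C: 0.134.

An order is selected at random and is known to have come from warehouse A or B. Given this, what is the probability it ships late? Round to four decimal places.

Let S = {A, B}.
P(S) = 0.275 + 0.512 = 0.787.
P(L ∩ S) = 0.013·0.275 + 0.021·0.512 = 0.003575 + 0.010752 = 0.014327.
P(L | S) = 0.014327 / 0.787 = 0.018205…

P(L|S) ≈ 0.0182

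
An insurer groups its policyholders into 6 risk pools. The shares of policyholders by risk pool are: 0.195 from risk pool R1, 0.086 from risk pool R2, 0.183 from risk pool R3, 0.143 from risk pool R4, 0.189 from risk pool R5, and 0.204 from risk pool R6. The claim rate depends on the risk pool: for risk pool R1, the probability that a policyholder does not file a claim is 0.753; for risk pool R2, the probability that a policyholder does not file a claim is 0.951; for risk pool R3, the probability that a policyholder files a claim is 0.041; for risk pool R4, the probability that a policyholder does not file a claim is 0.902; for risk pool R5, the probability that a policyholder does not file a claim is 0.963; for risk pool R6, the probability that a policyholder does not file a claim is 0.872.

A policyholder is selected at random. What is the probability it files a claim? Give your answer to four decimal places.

P(C) ≈ 0.1070

P(C|R1) = 1 − 0.753 = 0.247.
P(C|R2) = 1 − 0.951 = 0.049.
P(C|R4) = 1 − 0.902 = 0.098.
P(C|R5) = 1 − 0.963 = 0.037.
P(C|R6) = 1 − 0.872 = 0.128.
P(C) = P(C|R1)·P(R1) + P(C|R2)·P(R2) + P(C|R3)·P(R3) + P(C|R4)·P(R4) + P(C|R5)·P(R5) + P(C|R6)·P(R6)
      = 0.247·0.195 + 0.049·0.086 + 0.041·0.183 + 0.098·0.143 + 0.037·0.189 + 0.128·0.204
      = 0.048165 + 0.004214 + 0.007503 + 0.014014 + 0.006993 + 0.026112 = 0.107001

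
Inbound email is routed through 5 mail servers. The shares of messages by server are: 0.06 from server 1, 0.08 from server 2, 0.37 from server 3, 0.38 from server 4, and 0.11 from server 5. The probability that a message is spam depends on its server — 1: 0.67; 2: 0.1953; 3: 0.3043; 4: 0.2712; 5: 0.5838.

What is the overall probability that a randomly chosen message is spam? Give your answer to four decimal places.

P(S) = P(S|1)·P(1) + P(S|2)·P(2) + P(S|3)·P(3) + P(S|4)·P(4) + P(S|5)·P(5)
      = 0.67·0.06 + 0.1953·0.08 + 0.3043·0.37 + 0.2712·0.38 + 0.5838·0.11
      = 0.0402 + 0.015624 + 0.112591 + 0.103056 + 0.064218 = 0.335689

0.3357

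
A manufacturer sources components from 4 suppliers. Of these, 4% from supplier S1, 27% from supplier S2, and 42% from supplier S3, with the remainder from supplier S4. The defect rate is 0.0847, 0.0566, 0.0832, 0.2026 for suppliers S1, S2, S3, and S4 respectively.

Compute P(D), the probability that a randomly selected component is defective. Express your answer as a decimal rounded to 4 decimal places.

0.1083

P(S4) = 1 − (0.04 + 0.27 + 0.42) = 0.27.
By the law of total probability,
P(D) = P(D|S1)·P(S1) + P(D|S2)·P(S2) + P(D|S3)·P(S3) + P(D|S4)·P(S4)
      = 0.0847·0.04 + 0.0566·0.27 + 0.0832·0.42 + 0.2026·0.27
      = 0.003388 + 0.015282 + 0.034944 + 0.054702 = 0.108316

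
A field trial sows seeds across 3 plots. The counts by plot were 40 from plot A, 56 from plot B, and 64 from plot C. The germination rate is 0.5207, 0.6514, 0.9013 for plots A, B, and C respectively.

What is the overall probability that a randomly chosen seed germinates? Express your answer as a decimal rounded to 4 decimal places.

Total: 40 + 56 + 64 = 160.
P(A) = 40/160 = 0.25. P(B) = 56/160 = 0.35. P(C) = 64/160 = 0.4.
Using total probability over the partition,
P(G) = P(G|A)·P(A) + P(G|B)·P(B) + P(G|C)·P(C)
      = 0.5207·0.25 + 0.6514·0.35 + 0.9013·0.4
      = 0.130175 + 0.22799 + 0.36052 = 0.718685

0.7187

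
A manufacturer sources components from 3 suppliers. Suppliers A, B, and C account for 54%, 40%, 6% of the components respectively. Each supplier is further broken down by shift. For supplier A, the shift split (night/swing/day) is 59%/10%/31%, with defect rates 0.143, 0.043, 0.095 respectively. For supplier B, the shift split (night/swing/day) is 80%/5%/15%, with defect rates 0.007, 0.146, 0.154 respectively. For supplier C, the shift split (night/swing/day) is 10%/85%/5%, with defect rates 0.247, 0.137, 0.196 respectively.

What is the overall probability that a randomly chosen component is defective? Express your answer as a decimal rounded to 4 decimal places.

P(D|A) = 0.59·0.143 + 0.1·0.043 + 0.31·0.095 = 0.08437 + 0.0043 + 0.02945 = 0.11812
P(D|B) = 0.8·0.007 + 0.05·0.146 + 0.15·0.154 = 0.0056 + 0.0073 + 0.0231 = 0.036
P(D|C) = 0.1·0.247 + 0.85·0.137 + 0.05·0.196 = 0.0247 + 0.11645 + 0.0098 = 0.15095
By total probability over the outer partition,
P(D) = 0.54·0.11812 + 0.4·0.036 + 0.06·0.15095
      = 0.0637848 + 0.0144 + 0.009057 = 0.0872418

P(D) ≈ 0.0872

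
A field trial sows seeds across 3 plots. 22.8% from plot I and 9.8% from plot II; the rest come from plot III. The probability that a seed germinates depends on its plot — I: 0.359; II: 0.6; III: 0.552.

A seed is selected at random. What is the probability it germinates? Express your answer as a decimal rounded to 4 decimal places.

0.5127

P(III) = 1 − (0.228 + 0.098) = 0.674.
Using total probability over the partition,
P(G) = P(G|I)·P(I) + P(G|II)·P(II) + P(G|III)·P(III)
      = 0.359·0.228 + 0.6·0.098 + 0.552·0.674
      = 0.081852 + 0.0588 + 0.372048 = 0.5127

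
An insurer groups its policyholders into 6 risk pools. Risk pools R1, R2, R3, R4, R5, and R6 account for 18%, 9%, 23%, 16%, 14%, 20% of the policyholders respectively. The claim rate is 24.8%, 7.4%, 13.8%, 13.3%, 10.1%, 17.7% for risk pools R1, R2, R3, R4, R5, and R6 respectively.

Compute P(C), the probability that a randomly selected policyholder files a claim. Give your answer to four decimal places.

0.1539

Using total probability over the partition,
P(C) = P(C|R1)·P(R1) + P(C|R2)·P(R2) + P(C|R3)·P(R3) + P(C|R4)·P(R4) + P(C|R5)·P(R5) + P(C|R6)·P(R6)
      = 0.248·0.18 + 0.074·0.09 + 0.138·0.23 + 0.133·0.16 + 0.101·0.14 + 0.177·0.2
      = 0.04464 + 0.00666 + 0.03174 + 0.02128 + 0.01414 + 0.0354 = 0.15386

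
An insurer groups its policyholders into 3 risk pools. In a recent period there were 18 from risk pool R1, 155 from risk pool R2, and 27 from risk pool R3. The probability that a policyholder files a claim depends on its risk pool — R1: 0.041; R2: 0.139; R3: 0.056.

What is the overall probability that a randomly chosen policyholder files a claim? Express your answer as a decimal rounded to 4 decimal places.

0.1190

Total: 18 + 155 + 27 = 200.
P(R1) = 18/200 = 0.09. P(R2) = 155/200 = 0.775. P(R3) = 27/200 = 0.135.
P(C) = P(C|R1)·P(R1) + P(C|R2)·P(R2) + P(C|R3)·P(R3)
      = 0.041·0.09 + 0.139·0.775 + 0.056·0.135
      = 0.00369 + 0.107725 + 0.00756 = 0.118975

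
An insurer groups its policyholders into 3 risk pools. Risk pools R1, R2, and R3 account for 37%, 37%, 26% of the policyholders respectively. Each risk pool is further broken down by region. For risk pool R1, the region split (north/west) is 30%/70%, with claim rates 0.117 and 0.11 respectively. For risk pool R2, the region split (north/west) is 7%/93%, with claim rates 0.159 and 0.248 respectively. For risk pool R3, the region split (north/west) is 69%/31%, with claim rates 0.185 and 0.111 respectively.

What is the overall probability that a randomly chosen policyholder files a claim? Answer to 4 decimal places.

P(C|R1) = 0.3·0.117 + 0.7·0.11 = 0.0351 + 0.077 = 0.1121
P(C|R2) = 0.07·0.159 + 0.93·0.248 = 0.01113 + 0.23064 = 0.24177
P(C|R3) = 0.69·0.185 + 0.31·0.111 = 0.12765 + 0.03441 = 0.16206
Then overall,
P(C) = 0.37·0.1121 + 0.37·0.24177 + 0.26·0.16206
      = 0.041477 + 0.0894549 + 0.0421356 = 0.1730675

0.1731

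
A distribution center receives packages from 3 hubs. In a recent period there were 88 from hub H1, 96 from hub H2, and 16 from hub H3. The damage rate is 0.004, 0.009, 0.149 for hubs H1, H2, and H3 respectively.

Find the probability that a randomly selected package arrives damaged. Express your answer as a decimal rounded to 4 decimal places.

P(D) ≈ 0.0180

Total: 88 + 96 + 16 = 200.
P(H1) = 88/200 = 0.44. P(H2) = 96/200 = 0.48. P(H3) = 16/200 = 0.08.
Summing over the partition,
P(D) = P(D|H1)·P(H1) + P(D|H2)·P(H2) + P(D|H3)·P(H3)
      = 0.004·0.44 + 0.009·0.48 + 0.149·0.08
      = 0.00176 + 0.00432 + 0.01192 = 0.018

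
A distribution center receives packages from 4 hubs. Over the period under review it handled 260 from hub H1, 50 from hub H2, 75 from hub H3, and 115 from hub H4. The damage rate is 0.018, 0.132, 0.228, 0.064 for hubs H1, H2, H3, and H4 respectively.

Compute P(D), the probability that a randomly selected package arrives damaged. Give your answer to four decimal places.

Total: 260 + 50 + 75 + 115 = 500.
P(H1) = 260/500 = 0.52. P(H2) = 50/500 = 0.1. P(H3) = 75/500 = 0.15. P(H4) = 115/500 = 0.23.
Using total probability over the partition,
P(D) = P(D|H1)·P(H1) + P(D|H2)·P(H2) + P(D|H3)·P(H3) + P(D|H4)·P(H4)
      = 0.018·0.52 + 0.132·0.1 + 0.228·0.15 + 0.064·0.23
      = 0.00936 + 0.0132 + 0.0342 + 0.01472 = 0.07148

P(D) ≈ 0.0715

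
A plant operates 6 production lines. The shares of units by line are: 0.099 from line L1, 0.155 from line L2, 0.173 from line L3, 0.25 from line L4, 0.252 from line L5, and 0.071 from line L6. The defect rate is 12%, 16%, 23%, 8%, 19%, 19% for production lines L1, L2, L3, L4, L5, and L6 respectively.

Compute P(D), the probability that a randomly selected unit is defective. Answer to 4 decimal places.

0.1578

P(D) = P(D|L1)·P(L1) + P(D|L2)·P(L2) + P(D|L3)·P(L3) + P(D|L4)·P(L4) + P(D|L5)·P(L5) + P(D|L6)·P(L6)
      = 0.12·0.099 + 0.16·0.155 + 0.23·0.173 + 0.08·0.25 + 0.19·0.252 + 0.19·0.071
      = 0.01188 + 0.0248 + 0.03979 + 0.02 + 0.04788 + 0.01349 = 0.15784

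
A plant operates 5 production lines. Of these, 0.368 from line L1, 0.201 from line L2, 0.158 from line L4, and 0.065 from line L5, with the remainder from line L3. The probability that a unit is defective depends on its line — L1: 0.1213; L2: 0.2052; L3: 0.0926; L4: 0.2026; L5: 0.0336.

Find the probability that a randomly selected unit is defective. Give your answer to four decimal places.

0.1393

P(L3) = 1 − (0.368 + 0.201 + 0.158 + 0.065) = 0.208.
Summing over the partition,
P(D) = P(D|L1)·P(L1) + P(D|L2)·P(L2) + P(D|L3)·P(L3) + P(D|L4)·P(L4) + P(D|L5)·P(L5)
      = 0.1213·0.368 + 0.2052·0.201 + 0.0926·0.208 + 0.2026·0.158 + 0.0336·0.065
      = 0.0446384 + 0.0412452 + 0.0192608 + 0.0320108 + 0.002184 = 0.1393392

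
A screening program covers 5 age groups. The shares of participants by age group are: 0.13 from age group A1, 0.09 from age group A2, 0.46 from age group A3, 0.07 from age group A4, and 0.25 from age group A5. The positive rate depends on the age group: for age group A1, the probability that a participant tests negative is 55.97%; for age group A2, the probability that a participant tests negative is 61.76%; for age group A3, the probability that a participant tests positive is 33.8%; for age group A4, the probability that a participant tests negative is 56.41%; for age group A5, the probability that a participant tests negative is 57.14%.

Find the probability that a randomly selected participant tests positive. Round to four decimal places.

0.3848

P(T|A1) = 1 − 0.5597 = 0.4403.
P(T|A2) = 1 − 0.6176 = 0.3824.
P(T|A4) = 1 − 0.5641 = 0.4359.
P(T|A5) = 1 − 0.5714 = 0.4286.
P(T) = P(T|A1)·P(A1) + P(T|A2)·P(A2) + P(T|A3)·P(A3) + P(T|A4)·P(A4) + P(T|A5)·P(A5)
      = 0.4403·0.13 + 0.3824·0.09 + 0.338·0.46 + 0.4359·0.07 + 0.4286·0.25
      = 0.057239 + 0.034416 + 0.15548 + 0.030513 + 0.10715 = 0.384798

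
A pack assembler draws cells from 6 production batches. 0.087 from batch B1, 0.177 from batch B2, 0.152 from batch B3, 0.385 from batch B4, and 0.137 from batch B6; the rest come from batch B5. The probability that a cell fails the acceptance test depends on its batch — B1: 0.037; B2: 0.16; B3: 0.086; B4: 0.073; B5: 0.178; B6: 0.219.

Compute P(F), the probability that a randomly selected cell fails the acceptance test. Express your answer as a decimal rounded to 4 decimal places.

0.1138

P(B5) = 1 − (0.087 + 0.177 + 0.152 + 0.385 + 0.137) = 0.062.
P(F) = P(F|B1)·P(B1) + P(F|B2)·P(B2) + P(F|B3)·P(B3) + P(F|B4)·P(B4) + P(F|B5)·P(B5) + P(F|B6)·P(B6)
      = 0.037·0.087 + 0.16·0.177 + 0.086·0.152 + 0.073·0.385 + 0.178·0.062 + 0.219·0.137
      = 0.003219 + 0.02832 + 0.013072 + 0.028105 + 0.011036 + 0.030003 = 0.113755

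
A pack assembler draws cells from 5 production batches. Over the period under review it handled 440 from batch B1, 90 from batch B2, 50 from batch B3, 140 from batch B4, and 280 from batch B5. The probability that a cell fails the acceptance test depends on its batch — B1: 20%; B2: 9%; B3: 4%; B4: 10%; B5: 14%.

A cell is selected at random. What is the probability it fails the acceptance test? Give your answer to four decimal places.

0.1513

Total: 440 + 90 + 50 + 140 + 280 = 1000.
P(B1) = 440/1000 = 0.44. P(B2) = 90/1000 = 0.09. P(B3) = 50/1000 = 0.05. P(B4) = 140/1000 = 0.14. P(B5) = 280/1000 = 0.28.
Summing over the partition,
P(F) = P(F|B1)·P(B1) + P(F|B2)·P(B2) + P(F|B3)·P(B3) + P(F|B4)·P(B4) + P(F|B5)·P(B5)
      = 0.2·0.44 + 0.09·0.09 + 0.04·0.05 + 0.1·0.14 + 0.14·0.28
      = 0.088 + 0.0081 + 0.002 + 0.014 + 0.0392 = 0.1513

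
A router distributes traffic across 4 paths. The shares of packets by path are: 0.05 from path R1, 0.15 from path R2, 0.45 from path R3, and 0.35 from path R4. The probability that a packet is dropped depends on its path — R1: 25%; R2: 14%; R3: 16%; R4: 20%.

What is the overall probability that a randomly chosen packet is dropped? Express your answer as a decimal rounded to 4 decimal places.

Summing over the partition,
P(L) = P(L|R1)·P(R1) + P(L|R2)·P(R2) + P(L|R3)·P(R3) + P(L|R4)·P(R4)
      = 0.25·0.05 + 0.14·0.15 + 0.16·0.45 + 0.2·0.35
      = 0.0125 + 0.021 + 0.072 + 0.07 = 0.1755

0.1755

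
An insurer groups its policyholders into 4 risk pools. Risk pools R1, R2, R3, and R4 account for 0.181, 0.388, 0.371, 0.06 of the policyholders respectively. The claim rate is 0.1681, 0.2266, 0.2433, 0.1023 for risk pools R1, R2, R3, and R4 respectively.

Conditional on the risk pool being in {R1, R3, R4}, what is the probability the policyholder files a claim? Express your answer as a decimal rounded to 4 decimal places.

Let S = {R1, R3, R4}.
P(S) = 0.181 + 0.371 + 0.06 = 0.612.
P(C ∩ S) = 0.1681·0.181 + 0.2433·0.371 + 0.1023·0.06 = 0.0304261 + 0.0902643 + 0.006138 = 0.1268284.
P(C | S) = 0.1268284 / 0.612 = 0.207236…

0.2072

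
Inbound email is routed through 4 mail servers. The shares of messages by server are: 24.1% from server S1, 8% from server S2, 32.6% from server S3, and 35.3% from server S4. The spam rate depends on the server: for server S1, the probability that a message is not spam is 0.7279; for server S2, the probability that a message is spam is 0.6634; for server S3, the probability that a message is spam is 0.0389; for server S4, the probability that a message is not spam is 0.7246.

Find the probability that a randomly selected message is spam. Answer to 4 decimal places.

0.2285

P(S|S1) = 1 − 0.7279 = 0.2721.
P(S|S4) = 1 − 0.7246 = 0.2754.
P(S) = P(S|S1)·P(S1) + P(S|S2)·P(S2) + P(S|S3)·P(S3) + P(S|S4)·P(S4)
      = 0.2721·0.241 + 0.6634·0.08 + 0.0389·0.326 + 0.2754·0.353
      = 0.0655761 + 0.053072 + 0.0126814 + 0.0972162 = 0.2285457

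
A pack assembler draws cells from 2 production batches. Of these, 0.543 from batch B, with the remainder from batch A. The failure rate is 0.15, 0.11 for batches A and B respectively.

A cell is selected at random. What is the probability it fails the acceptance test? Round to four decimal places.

P(A) = 1 − (0.543) = 0.457.
Summing over the partition,
P(F) = P(F|A)·P(A) + P(F|B)·P(B)
      = 0.15·0.457 + 0.11·0.543
      = 0.06855 + 0.05973 = 0.12828

0.1283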